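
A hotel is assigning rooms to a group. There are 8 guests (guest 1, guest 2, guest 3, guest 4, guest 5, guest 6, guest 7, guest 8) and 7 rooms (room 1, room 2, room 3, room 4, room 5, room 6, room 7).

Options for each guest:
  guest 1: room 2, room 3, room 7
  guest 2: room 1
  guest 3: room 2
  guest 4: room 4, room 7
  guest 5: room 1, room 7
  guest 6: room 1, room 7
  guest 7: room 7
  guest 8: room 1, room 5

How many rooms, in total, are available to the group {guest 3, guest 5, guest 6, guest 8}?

The union of neighbours of {guest 3, guest 5, guest 6, guest 8} is {room 1, room 2, room 5, room 7}, which has 4 elements.
Since |N(S)| = 4 ≥ |S| = 4, Hall's condition holds for this subset.

4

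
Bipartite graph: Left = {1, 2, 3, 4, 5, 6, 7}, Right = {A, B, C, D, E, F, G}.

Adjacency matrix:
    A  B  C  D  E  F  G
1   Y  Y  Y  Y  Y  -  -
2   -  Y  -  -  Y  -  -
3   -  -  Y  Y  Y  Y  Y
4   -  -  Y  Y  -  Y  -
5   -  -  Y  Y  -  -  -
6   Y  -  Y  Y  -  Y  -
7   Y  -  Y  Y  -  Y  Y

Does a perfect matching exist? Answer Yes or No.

One maximum matching: 1–A, 2–B, 3–E, 4–C, 5–D, 6–F, 7–G.
All 7 left vertices are covered.

Yes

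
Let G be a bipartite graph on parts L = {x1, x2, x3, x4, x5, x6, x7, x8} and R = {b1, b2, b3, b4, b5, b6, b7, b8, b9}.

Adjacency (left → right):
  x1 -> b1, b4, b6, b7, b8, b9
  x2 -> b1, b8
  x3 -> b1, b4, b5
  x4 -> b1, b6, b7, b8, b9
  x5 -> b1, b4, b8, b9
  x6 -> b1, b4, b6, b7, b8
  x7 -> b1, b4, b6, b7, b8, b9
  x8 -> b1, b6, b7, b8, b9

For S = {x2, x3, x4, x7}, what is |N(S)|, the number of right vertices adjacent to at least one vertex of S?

The union of neighbours of {x2, x3, x4, x7} is {b1, b4, b5, b6, b7, b8, b9}, which has 7 elements.
Since |N(S)| = 7 ≥ |S| = 4, Hall's condition holds for this subset.

7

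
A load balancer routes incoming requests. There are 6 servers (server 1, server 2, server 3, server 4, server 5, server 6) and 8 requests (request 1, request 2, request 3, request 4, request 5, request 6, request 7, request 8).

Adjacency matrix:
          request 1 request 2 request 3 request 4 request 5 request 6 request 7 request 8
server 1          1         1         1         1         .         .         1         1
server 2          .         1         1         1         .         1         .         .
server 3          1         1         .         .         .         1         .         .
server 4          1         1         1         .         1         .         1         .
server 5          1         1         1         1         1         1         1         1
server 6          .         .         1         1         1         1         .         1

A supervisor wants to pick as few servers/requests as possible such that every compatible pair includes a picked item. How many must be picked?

6

The 6 edges server 1–request 8, server 2–request 3, server 3–request 2, server 4–request 7, server 5–request 4, server 6–request 6 form a matching, so any vertex cover needs at least 6 vertices (one per matched edge).
Conversely {server 1, server 2, server 3, server 4, server 5, server 6} meets every edge and has exactly 6 vertices, so 6 is optimal.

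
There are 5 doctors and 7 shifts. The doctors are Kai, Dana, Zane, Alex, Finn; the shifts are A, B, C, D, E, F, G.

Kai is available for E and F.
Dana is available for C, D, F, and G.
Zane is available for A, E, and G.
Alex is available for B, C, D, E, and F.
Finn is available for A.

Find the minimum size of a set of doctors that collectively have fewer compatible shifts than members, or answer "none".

A matching saturating every doctor exists, for instance Kai→F, Dana→C, Zane→G, Alex→E, Finn→A.
By Hall's marriage theorem, this means |N(S)| ≥ |S| for every subset S, so no violating subset exists.

none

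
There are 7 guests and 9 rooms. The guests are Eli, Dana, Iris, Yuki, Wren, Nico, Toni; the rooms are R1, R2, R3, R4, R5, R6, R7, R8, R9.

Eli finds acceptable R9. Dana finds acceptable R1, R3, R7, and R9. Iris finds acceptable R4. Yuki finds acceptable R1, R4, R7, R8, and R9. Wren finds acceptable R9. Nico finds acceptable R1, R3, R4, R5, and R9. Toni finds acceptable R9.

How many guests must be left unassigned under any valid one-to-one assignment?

2

A valid assignment of size 5: Eli→R9, Dana→R7, Iris→R4, Yuki→R1, Nico→R3.
The set {Eli, Wren, Toni} has only 1 neighbour ({R9}), so by Hall's theorem at most 5 of the 7 guests can be matched.
That matches 5 of the 7, leaving 2 unmatched; no matching can do better.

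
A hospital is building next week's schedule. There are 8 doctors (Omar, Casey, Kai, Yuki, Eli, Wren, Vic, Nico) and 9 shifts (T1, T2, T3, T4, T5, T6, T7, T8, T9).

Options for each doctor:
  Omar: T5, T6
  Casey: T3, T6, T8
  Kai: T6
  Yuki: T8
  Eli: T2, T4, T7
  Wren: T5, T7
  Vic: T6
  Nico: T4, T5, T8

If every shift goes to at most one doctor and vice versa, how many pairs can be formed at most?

A valid assignment of size 7: Omar-T5, Casey-T3, Kai-T6, Yuki-T8, Eli-T2, Wren-T7, Nico-T4.
The set {Kai, Vic} has only 1 neighbour ({T6}), so by Hall's theorem at most 7 of the 8 doctors can be matched.

7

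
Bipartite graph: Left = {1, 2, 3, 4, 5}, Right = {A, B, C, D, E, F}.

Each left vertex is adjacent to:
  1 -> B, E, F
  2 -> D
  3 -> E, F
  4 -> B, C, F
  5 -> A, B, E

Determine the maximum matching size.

5

A valid assignment of size 5: 1–E, 2–D, 3–F, 4–C, 5–B.
All 5 left vertices are matched, so no larger matching exists.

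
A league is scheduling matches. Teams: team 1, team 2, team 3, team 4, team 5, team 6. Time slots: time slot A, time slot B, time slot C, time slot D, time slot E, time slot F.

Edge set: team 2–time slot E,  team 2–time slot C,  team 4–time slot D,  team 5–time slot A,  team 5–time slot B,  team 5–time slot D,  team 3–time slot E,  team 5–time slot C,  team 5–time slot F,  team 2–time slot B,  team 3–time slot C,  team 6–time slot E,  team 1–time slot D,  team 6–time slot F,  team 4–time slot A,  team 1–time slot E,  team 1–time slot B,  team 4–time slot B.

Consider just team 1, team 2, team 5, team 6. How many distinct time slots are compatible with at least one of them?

6

The union of neighbours of {team 1, team 2, team 5, team 6} is {time slot A, time slot B, time slot C, time slot D, time slot E, time slot F}, which has 6 elements.
Since |N(S)| = 6 ≥ |S| = 4, Hall's condition holds for this subset.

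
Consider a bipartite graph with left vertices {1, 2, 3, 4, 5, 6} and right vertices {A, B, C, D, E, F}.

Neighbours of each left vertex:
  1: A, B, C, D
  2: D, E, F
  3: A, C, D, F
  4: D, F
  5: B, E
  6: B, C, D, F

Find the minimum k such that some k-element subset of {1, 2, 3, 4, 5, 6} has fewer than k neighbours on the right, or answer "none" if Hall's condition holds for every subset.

none

A matching saturating every left vertex exists, for instance 1→A, 2→D, 3→C, 4→F, 5→E, 6→B.
By Hall's marriage theorem, this means |N(S)| ≥ |S| for every subset S, so no violating subset exists.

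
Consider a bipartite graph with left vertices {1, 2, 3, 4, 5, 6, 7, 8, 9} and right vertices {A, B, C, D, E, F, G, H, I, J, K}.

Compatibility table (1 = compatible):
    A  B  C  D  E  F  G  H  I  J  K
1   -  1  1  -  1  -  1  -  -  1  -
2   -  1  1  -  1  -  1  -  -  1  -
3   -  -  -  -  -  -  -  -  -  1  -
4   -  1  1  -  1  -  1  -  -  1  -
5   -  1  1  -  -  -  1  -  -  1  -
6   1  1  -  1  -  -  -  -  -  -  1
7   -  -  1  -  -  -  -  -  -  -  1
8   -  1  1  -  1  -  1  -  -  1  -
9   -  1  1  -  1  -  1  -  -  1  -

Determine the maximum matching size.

7

For example, pair 1–G, 2–C, 3–J, 4–E, 5–B, 6–D, 7–K.
The set {1, 2, 3, 4, 5, 8, 9} has only 5 neighbours ({B, C, E, G, J}), so by Hall's theorem at most 7 of the 9 left vertices can be matched.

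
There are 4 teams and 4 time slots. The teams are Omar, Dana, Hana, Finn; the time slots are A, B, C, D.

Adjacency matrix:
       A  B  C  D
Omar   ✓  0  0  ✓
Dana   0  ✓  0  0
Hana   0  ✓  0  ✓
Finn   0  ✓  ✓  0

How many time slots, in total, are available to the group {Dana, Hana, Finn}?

The union of neighbours of {Dana, Hana, Finn} is {B, C, D}, which has 3 elements.
Since |N(S)| = 3 ≥ |S| = 3, Hall's condition holds for this subset.

3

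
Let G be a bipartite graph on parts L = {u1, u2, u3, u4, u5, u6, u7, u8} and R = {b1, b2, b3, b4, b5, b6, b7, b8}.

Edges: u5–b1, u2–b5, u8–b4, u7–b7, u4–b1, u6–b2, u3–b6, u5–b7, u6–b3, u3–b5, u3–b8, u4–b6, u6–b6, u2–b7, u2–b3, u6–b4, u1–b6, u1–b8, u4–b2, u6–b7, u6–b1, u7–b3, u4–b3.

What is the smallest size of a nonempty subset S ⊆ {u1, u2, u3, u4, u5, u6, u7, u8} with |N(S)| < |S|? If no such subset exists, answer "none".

none

A matching saturating every left vertex exists, for instance u1→b8, u2→b7, u3→b5, u4→b2, u5→b1, u6→b6, u7→b3, u8→b4.
By Hall's marriage theorem, this means |N(S)| ≥ |S| for every subset S, so no violating subset exists.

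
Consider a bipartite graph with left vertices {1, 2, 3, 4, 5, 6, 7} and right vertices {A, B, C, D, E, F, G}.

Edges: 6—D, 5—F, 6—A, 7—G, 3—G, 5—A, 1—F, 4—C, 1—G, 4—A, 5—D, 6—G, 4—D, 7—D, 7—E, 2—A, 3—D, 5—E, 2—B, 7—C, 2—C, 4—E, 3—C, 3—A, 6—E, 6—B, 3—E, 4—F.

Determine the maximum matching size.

One maximum matching: 1-F, 2-C, 3-G, 4-A, 5-D, 6-B, 7-E.
All 7 left vertices are matched, so no larger matching exists.

7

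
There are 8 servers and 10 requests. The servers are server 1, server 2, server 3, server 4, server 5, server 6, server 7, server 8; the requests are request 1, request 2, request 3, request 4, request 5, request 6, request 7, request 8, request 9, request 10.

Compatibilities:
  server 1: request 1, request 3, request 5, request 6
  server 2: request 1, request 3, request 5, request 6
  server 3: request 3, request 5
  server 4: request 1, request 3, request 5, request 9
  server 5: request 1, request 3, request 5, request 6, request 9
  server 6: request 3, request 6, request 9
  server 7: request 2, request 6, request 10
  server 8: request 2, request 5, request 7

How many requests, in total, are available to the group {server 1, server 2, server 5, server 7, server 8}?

8

The union of neighbours of {server 1, server 2, server 5, server 7, server 8} is {request 1, request 2, request 3, request 5, request 6, request 7, request 9, request 10}, which has 8 elements.
Since |N(S)| = 8 ≥ |S| = 5, Hall's condition holds for this subset.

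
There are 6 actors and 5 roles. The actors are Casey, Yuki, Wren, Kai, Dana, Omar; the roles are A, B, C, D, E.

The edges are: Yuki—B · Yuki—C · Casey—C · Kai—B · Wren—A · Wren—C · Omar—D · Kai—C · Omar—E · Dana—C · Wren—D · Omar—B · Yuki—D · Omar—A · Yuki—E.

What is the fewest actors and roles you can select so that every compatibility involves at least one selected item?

A maximum matching has 5 edges (e.g. Casey–C, Yuki–D, Wren–A, Kai–B, Omar–E).
By König's theorem the minimum vertex cover has the same size. One such cover is {Yuki, Wren, Kai, Omar, C}.

5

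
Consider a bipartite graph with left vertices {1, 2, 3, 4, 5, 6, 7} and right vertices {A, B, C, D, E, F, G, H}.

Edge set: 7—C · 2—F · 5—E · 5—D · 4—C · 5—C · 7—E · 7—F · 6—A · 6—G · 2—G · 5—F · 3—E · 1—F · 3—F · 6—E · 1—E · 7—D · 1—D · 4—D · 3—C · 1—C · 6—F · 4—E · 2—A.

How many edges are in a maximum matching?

One maximum matching: 1–D, 2–A, 3–F, 4–C, 5–E, 6–G.
The set {1, 3, 4, 5, 7} has only 4 neighbours ({C, D, E, F}), so by Hall's theorem at most 6 of the 7 left vertices can be matched.

6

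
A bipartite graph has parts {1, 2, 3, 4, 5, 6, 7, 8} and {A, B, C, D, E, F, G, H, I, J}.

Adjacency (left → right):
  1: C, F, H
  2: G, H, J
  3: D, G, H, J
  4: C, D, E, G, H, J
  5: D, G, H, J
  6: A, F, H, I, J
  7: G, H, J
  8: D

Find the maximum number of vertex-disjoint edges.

For example, pair 1–F, 2–G, 3–H, 4–E, 5–D, 6–A, 7–J.
The set {2, 3, 5, 7, 8} has only 4 neighbours ({D, G, H, J}), so by Hall's theorem at most 7 of the 8 left vertices can be matched.

7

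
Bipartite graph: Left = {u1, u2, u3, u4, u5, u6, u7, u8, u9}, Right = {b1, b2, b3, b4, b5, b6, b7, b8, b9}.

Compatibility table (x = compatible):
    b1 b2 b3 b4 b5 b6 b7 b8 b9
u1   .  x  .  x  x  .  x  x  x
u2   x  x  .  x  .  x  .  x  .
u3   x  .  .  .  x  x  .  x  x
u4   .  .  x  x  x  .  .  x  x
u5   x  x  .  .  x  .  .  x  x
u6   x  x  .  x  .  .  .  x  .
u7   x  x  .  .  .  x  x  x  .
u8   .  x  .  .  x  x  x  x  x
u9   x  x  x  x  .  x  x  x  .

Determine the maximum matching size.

9

For example, pair u1–b2, u2–b4, u3–b1, u4–b3, u5–b9, u6–b8, u7–b6, u8–b5, u9–b7.
This saturates every left vertex, so 9 is the maximum.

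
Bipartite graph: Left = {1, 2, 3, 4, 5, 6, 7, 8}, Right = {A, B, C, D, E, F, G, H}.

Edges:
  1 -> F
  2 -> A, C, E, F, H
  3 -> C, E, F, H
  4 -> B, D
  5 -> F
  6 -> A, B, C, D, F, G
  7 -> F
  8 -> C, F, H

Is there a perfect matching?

The set {1, 5, 7} has only 1 neighbour ({F}), so by Hall's theorem at most 6 of the 8 left vertices can be matched.
Hence no matching covers every left vertex.

No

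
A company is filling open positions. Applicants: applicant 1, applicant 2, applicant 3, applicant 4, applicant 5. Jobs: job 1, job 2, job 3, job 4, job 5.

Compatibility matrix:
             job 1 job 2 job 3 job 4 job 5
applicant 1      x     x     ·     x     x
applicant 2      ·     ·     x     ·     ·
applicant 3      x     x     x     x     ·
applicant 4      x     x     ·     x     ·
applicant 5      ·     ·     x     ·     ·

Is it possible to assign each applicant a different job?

No

The set {applicant 2, applicant 5} has only 1 neighbour ({job 3}), so by Hall's theorem at most 4 of the 5 applicants can be matched.
Hence no matching covers every applicant.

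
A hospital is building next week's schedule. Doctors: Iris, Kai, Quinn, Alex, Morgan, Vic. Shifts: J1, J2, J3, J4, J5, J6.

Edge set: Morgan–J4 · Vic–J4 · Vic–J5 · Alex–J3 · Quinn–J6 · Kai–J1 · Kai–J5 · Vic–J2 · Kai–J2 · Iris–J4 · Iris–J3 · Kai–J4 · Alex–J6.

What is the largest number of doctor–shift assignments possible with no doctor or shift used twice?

For example, pair Iris→J4, Kai→J1, Quinn→J6, Alex→J3, Vic→J5.
The set {Iris, Quinn, Alex, Morgan} has only 3 neighbours ({J3, J4, J6}), so by Hall's theorem at most 5 of the 6 doctors can be matched.

5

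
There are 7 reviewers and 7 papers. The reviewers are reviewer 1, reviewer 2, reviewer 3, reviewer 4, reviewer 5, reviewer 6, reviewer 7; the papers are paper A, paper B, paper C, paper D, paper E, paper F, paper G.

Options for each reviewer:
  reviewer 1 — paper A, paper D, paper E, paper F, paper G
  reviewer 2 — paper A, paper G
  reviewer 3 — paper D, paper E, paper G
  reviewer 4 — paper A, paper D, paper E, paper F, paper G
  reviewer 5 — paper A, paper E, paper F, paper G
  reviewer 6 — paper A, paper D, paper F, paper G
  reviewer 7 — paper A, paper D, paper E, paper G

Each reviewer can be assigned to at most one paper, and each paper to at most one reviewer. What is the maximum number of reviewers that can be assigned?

5

A valid assignment of size 5: reviewer 1→paper G, reviewer 2→paper A, reviewer 3→paper D, reviewer 4→paper F, reviewer 5→paper E.
The set {reviewer 1, reviewer 2, reviewer 3, reviewer 4, reviewer 5, reviewer 6, reviewer 7} has only 5 neighbours ({paper A, paper D, paper E, paper F, paper G}), so by Hall's theorem at most 5 of the 7 reviewers can be matched.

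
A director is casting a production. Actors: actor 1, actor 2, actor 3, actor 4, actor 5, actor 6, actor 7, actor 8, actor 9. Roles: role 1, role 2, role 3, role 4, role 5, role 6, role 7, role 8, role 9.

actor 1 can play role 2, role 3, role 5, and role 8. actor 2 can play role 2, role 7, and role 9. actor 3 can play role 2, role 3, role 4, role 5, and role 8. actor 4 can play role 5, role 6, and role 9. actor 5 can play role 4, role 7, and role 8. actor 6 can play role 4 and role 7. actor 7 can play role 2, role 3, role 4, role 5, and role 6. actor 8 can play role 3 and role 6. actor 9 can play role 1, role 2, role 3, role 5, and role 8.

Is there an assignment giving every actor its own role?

A valid assignment of size 9: actor 1-role 8, actor 2-role 9, actor 3-role 2, actor 4-role 6, actor 5-role 7, actor 6-role 4, actor 7-role 5, actor 8-role 3, actor 9-role 1.
Every actor is matched, so this is a perfect matching.

Yes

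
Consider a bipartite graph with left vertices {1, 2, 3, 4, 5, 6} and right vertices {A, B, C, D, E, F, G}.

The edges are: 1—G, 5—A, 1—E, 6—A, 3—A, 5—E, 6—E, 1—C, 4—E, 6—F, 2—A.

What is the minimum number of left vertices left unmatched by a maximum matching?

For example, pair 1→C, 2→A, 4→E, 6→F.
The set {2, 3, 4, 5} has only 2 neighbours ({A, E}), so by Hall's theorem at most 4 of the 6 left vertices can be matched.
That matches 4 of the 6, leaving 2 unmatched; no matching can do better.

2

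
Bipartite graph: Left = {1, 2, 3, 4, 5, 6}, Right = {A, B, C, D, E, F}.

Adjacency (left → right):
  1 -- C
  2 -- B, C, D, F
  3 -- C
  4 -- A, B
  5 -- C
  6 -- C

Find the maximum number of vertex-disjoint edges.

For example, pair 1–C, 2–F, 4–B.
The set {1, 3, 5, 6} has only 1 neighbour ({C}), so by Hall's theorem at most 3 of the 6 left vertices can be matched.

3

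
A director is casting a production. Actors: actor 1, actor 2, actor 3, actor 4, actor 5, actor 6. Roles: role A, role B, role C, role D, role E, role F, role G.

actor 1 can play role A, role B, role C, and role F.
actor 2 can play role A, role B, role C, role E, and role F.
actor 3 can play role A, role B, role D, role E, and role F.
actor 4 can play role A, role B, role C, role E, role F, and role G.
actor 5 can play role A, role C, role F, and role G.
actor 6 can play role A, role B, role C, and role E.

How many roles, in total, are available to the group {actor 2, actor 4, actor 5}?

6

The union of neighbours of {actor 2, actor 4, actor 5} is {role A, role B, role C, role E, role F, role G}, which has 6 elements.
Since |N(S)| = 6 ≥ |S| = 3, Hall's condition holds for this subset.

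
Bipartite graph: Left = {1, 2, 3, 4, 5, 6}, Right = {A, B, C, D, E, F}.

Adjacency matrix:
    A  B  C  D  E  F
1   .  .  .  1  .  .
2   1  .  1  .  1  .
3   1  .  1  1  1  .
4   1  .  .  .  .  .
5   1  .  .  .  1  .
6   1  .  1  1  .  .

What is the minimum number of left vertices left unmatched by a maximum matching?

2

For example, pair 1-D, 2-C, 3-E, 4-A.
The set {1, 2, 3, 4, 5, 6} has only 4 neighbours ({A, C, D, E}), so by Hall's theorem at most 4 of the 6 left vertices can be matched.
That matches 4 of the 6, leaving 2 unmatched; no matching can do better.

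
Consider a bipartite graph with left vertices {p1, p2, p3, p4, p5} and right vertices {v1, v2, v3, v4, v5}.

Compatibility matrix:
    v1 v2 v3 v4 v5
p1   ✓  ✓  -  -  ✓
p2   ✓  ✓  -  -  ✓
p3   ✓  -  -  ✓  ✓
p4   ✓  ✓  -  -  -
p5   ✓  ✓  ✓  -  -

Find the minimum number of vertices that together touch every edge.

5

The 5 edges p1–v1, p2–v5, p3–v4, p4–v2, p5–v3 form a matching, so any vertex cover needs at least 5 vertices (one per matched edge).
Conversely {p1, p2, p3, p4, p5} meets every edge and has exactly 5 vertices, so 5 is optimal.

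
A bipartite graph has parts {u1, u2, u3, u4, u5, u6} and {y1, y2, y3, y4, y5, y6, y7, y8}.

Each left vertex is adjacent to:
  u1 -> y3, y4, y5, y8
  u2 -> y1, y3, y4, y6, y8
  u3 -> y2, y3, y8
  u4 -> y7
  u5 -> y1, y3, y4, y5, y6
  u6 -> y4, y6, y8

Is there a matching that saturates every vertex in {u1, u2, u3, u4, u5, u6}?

For example, pair u1–y4, u2–y6, u3–y3, u4–y7, u5–y1, u6–y8.
Every left vertex is matched, so this matching saturates all of them.

Yes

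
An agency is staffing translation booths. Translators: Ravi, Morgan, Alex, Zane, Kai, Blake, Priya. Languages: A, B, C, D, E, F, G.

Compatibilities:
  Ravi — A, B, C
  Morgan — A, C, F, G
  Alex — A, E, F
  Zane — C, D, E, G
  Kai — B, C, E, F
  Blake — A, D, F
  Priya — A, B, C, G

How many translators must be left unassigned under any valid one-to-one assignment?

0

For example, pair Ravi→C, Morgan→F, Alex→A, Zane→G, Kai→E, Blake→D, Priya→B.
All 7 translators are matched, so no larger matching exists.
That matches 7 of the 7, leaving 0 unmatched; no matching can do better.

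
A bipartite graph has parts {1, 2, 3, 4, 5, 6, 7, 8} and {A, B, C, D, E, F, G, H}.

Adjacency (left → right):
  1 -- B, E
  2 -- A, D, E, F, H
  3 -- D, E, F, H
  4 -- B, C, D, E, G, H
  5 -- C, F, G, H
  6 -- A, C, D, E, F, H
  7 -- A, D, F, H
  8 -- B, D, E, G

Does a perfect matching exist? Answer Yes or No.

A valid assignment of size 8: 1→E, 2→A, 3→D, 4→G, 5→C, 6→H, 7→F, 8→B.
All 8 left vertices are covered.

Yes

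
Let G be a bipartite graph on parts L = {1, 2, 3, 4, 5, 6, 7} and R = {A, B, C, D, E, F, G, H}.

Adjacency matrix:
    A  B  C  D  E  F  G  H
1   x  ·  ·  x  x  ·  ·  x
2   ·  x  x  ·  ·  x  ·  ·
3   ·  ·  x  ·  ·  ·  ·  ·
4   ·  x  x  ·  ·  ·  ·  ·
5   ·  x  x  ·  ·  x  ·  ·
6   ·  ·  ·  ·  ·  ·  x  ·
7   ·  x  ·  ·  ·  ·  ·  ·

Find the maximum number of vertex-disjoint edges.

A valid assignment of size 5: 1-E, 2-F, 3-C, 4-B, 6-G.
The set {2, 3, 4, 5, 7} has only 3 neighbours ({B, C, F}), so by Hall's theorem at most 5 of the 7 left vertices can be matched.

5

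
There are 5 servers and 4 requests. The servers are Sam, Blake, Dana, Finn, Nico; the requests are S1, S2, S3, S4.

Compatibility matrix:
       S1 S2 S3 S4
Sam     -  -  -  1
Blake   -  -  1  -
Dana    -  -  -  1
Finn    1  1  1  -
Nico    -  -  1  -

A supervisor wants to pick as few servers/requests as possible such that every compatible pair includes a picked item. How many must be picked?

A maximum matching has 3 edges (e.g. Sam–S4, Blake–S3, Finn–S2).
By König's theorem the minimum vertex cover has the same size. One such cover is {Finn, S3, S4}.

3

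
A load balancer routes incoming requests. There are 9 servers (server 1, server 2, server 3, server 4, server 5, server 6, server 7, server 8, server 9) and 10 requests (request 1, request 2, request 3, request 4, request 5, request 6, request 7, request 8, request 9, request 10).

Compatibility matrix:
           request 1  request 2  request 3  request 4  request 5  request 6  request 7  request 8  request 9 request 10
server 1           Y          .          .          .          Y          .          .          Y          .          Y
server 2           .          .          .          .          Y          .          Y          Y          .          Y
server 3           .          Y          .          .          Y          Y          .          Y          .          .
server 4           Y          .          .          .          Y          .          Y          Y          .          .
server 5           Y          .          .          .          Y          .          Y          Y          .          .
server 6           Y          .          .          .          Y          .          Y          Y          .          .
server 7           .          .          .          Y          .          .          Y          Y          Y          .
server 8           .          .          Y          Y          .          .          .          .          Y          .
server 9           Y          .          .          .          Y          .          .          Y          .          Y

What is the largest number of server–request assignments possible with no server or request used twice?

8

A valid assignment of size 8: server 1→request 1, server 2→request 10, server 3→request 6, server 4→request 8, server 5→request 5, server 6→request 7, server 7→request 4, server 8→request 9.
The set {server 1, server 2, server 4, server 5, server 6, server 9} has only 5 neighbours ({request 1, request 10, request 5, request 7, request 8}), so by Hall's theorem at most 8 of the 9 servers can be matched.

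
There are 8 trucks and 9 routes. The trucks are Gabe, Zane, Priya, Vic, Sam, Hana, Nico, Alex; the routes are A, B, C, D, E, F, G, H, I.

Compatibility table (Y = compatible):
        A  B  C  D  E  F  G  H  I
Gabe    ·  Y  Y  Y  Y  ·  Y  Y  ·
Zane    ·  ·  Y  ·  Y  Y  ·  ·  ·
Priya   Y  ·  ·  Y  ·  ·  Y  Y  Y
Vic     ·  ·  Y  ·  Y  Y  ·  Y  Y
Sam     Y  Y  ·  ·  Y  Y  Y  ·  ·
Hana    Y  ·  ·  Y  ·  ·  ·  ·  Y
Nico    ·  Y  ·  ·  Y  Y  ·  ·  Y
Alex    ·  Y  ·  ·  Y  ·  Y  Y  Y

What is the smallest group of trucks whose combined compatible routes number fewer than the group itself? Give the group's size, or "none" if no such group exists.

A matching saturating every truck exists, for instance Gabe→B, Zane→C, Priya→H, Vic→E, Sam→A, Hana→I, Nico→F, Alex→G.
By Hall's marriage theorem, this means |N(S)| ≥ |S| for every subset S, so no violating subset exists.

none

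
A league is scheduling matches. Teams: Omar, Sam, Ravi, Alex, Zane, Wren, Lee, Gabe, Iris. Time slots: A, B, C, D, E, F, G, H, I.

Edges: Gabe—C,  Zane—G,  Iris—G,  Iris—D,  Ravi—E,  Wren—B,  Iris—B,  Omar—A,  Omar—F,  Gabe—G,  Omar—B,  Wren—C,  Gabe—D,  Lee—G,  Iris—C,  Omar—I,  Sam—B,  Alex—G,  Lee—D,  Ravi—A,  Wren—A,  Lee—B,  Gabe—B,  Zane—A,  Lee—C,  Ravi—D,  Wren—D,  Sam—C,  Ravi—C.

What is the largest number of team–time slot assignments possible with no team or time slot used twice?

One maximum matching: Omar-I, Sam-C, Ravi-E, Alex-G, Zane-A, Wren-D, Lee-B.
The set {Sam, Alex, Zane, Wren, Lee, Gabe, Iris} has only 5 neighbours ({A, B, C, D, G}), so by Hall's theorem at most 7 of the 9 teams can be matched.

7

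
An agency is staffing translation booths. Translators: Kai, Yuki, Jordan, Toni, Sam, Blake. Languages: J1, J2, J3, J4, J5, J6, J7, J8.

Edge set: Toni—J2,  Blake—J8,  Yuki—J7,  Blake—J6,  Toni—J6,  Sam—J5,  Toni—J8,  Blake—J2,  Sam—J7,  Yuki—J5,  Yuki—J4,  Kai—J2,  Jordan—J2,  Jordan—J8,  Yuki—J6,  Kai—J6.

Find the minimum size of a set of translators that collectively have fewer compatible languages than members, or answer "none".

4

Take S = {Kai, Jordan, Toni, Blake}. Its neighbourhood is {J2, J6, J8}, so |N(S)| = 3 < |S| = 4.
Every subset of size less than 4 has at least as many neighbours as members, so 4 is the minimum.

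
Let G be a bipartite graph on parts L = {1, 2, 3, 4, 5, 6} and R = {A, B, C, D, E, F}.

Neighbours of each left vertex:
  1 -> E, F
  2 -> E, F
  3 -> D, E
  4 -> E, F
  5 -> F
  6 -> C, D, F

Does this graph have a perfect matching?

No

The set {1, 2, 4, 5} has only 2 neighbours ({E, F}), so by Hall's theorem at most 4 of the 6 left vertices can be matched.
Hence no matching covers every left vertex.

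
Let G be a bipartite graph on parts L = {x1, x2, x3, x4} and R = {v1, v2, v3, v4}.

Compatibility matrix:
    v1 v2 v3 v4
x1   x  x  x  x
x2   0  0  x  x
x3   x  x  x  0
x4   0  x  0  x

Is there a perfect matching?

For example, pair x1→v4, x2→v3, x3→v1, x4→v2.
All 4 left vertices are covered.

Yes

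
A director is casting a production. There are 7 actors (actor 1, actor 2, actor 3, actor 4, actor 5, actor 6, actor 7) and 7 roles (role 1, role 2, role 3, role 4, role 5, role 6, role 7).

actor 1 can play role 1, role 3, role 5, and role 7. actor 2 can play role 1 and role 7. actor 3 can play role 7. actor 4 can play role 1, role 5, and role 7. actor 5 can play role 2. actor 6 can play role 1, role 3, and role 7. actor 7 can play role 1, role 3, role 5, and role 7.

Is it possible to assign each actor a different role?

No

The set {actor 1, actor 2, actor 3, actor 4, actor 6, actor 7} has only 4 neighbours ({role 1, role 3, role 5, role 7}), so by Hall's theorem at most 5 of the 7 actors can be matched.
Hence no matching covers every actor.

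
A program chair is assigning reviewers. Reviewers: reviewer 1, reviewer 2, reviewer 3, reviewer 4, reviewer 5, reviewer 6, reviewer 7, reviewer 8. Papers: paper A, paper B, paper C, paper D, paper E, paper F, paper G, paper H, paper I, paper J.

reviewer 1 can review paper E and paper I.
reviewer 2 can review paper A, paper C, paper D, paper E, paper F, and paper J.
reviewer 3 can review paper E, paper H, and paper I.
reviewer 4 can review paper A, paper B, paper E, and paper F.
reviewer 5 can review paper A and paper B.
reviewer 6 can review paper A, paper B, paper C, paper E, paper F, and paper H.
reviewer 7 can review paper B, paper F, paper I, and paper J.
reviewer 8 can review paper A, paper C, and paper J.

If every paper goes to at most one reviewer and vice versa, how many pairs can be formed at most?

A valid assignment of size 8: reviewer 1–paper I, reviewer 2–paper C, reviewer 3–paper H, reviewer 4–paper E, reviewer 5–paper A, reviewer 6–paper B, reviewer 7–paper F, reviewer 8–paper J.
This saturates every reviewer, so 8 is the maximum.

8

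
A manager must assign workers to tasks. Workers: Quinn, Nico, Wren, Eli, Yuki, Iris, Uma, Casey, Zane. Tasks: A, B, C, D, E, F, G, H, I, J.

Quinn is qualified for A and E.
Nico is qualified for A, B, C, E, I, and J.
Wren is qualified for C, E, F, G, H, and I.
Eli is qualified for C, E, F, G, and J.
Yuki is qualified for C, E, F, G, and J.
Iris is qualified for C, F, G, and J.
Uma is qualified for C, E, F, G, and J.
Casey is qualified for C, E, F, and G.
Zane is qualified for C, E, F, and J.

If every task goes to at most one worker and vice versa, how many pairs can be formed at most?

For example, pair Quinn–A, Nico–B, Wren–H, Eli–J, Yuki–F, Iris–C, Uma–G, Casey–E.
The set {Eli, Yuki, Iris, Uma, Casey, Zane} has only 5 neighbours ({C, E, F, G, J}), so by Hall's theorem at most 8 of the 9 workers can be matched.

8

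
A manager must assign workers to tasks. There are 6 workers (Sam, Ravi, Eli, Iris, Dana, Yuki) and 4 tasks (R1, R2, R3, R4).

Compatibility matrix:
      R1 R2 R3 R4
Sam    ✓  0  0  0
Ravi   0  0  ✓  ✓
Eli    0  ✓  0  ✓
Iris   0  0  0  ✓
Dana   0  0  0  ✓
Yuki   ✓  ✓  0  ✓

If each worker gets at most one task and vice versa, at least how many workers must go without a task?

2

For example, pair Sam-R1, Ravi-R3, Eli-R2, Iris-R4.
The set {Sam, Eli, Iris, Dana, Yuki} has only 3 neighbours ({R1, R2, R4}), so by Hall's theorem at most 4 of the 6 workers can be matched.
That matches 4 of the 6, leaving 2 unmatched; no matching can do better.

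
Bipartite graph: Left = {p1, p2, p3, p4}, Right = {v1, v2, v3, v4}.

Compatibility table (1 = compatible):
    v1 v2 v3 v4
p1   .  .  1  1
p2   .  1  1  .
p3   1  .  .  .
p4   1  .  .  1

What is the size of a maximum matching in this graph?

4

One maximum matching: p1–v3, p2–v2, p3–v1, p4–v4.
All 4 left vertices are matched, so no larger matching exists.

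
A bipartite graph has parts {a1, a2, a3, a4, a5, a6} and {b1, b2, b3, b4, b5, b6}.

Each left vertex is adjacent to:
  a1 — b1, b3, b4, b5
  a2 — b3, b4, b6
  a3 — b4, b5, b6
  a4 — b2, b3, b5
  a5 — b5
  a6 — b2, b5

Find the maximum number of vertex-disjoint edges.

6

A valid assignment of size 6: a1–b1, a2–b6, a3–b4, a4–b3, a5–b5, a6–b2.
This saturates every left vertex, so 6 is the maximum.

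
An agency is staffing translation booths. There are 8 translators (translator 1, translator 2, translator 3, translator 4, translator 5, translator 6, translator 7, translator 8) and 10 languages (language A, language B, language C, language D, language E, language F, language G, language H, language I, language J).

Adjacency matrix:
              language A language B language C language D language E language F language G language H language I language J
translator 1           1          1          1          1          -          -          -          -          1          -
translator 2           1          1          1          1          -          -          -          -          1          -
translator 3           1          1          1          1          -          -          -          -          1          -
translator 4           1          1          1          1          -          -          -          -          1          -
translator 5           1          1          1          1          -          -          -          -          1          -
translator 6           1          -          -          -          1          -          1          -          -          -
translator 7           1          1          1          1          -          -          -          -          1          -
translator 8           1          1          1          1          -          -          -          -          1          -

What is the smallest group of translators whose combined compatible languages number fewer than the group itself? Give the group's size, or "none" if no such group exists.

Take S = {translator 1, translator 2, translator 3, translator 4, translator 5, translator 7}. Its neighbourhood is {language A, language B, language C, language D, language I}, so |N(S)| = 5 < |S| = 6.
Every subset of size less than 6 has at least as many neighbours as members, so 6 is the minimum.

6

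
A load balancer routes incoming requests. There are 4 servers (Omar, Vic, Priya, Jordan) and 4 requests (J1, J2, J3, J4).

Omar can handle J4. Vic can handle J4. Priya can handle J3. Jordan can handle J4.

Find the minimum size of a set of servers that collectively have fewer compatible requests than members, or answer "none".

2

Take S = {Omar, Vic}. Its neighbourhood is {J4}, so |N(S)| = 1 < |S| = 2.
No single vertex violates Hall's condition since each has at least one neighbour, so 2 is the minimum.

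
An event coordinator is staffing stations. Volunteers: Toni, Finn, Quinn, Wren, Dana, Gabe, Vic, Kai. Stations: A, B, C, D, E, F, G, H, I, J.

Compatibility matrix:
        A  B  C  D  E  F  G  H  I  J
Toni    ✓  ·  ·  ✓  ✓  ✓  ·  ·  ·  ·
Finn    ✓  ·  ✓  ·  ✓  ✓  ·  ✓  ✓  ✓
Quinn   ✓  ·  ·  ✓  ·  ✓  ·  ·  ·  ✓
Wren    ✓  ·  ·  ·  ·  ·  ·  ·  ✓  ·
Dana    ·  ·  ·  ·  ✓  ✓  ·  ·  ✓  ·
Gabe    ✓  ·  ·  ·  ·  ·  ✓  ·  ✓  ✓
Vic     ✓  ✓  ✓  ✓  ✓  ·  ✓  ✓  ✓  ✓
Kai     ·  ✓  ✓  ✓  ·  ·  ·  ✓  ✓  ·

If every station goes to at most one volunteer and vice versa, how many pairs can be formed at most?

8

A valid assignment of size 8: Toni–E, Finn–A, Quinn–D, Wren–I, Dana–F, Gabe–G, Vic–J, Kai–H.
All 8 volunteers are matched, so no larger matching exists.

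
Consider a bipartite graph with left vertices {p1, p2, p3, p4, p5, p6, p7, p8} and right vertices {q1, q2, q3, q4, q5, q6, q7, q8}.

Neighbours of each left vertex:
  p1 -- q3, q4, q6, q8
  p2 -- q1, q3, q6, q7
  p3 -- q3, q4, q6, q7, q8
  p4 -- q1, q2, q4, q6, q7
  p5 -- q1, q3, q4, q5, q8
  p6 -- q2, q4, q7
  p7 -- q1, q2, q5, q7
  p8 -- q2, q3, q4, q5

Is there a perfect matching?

Yes

One maximum matching: p1-q8, p2-q3, p3-q6, p4-q1, p5-q5, p6-q4, p7-q7, p8-q2.
All 8 left vertices are covered.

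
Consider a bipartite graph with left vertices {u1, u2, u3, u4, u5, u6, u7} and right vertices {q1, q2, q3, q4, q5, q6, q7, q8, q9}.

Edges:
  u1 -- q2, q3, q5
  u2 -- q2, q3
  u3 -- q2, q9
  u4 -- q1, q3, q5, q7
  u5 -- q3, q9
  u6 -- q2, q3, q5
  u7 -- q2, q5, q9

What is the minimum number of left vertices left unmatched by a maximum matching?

A valid assignment of size 5: u1–q5, u2–q3, u3–q2, u4–q7, u5–q9.
The set {u1, u2, u3, u5, u6, u7} has only 4 neighbours ({q2, q3, q5, q9}), so by Hall's theorem at most 5 of the 7 left vertices can be matched.
That matches 5 of the 7, leaving 2 unmatched; no matching can do better.

2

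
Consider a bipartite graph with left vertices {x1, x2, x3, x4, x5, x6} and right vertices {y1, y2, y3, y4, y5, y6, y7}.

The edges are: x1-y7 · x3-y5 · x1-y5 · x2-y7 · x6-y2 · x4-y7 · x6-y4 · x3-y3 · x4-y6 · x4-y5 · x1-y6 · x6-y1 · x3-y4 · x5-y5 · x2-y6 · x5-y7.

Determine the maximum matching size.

For example, pair x1-y5, x2-y6, x3-y3, x4-y7, x6-y1.
The set {x1, x2, x4, x5} has only 3 neighbours ({y5, y6, y7}), so by Hall's theorem at most 5 of the 6 left vertices can be matched.

5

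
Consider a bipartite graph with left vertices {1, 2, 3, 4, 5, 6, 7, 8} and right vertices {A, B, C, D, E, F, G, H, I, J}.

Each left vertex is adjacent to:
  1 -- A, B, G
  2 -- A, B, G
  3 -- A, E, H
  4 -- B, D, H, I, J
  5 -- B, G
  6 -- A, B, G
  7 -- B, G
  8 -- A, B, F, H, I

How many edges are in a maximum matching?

6

One maximum matching: 1→A, 2→G, 3→E, 4→J, 5→B, 8→H.
The set {1, 2, 5, 6, 7} has only 3 neighbours ({A, B, G}), so by Hall's theorem at most 6 of the 8 left vertices can be matched.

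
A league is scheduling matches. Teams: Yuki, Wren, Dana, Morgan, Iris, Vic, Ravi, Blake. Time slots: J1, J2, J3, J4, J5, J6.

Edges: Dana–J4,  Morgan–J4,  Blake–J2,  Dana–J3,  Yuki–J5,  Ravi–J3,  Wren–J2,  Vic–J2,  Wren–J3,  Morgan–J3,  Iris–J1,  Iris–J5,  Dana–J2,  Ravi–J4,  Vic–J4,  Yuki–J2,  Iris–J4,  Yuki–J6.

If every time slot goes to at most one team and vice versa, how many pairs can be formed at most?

5

A valid assignment of size 5: Yuki–J6, Wren–J2, Dana–J4, Morgan–J3, Iris–J5.
The set {Wren, Dana, Morgan, Vic, Ravi, Blake} has only 3 neighbours ({J2, J3, J4}), so by Hall's theorem at most 5 of the 8 teams can be matched.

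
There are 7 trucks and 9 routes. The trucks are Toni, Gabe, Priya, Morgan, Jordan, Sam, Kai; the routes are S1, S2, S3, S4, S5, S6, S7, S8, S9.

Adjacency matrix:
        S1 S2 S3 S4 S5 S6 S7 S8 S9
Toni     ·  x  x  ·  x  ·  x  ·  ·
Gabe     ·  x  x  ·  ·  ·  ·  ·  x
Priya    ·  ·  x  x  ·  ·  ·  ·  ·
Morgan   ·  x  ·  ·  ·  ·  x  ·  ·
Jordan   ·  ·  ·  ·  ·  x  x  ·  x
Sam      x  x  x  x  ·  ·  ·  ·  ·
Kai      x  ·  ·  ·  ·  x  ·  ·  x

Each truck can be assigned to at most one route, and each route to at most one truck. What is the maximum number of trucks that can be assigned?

A valid assignment of size 7: Toni→S5, Gabe→S2, Priya→S3, Morgan→S7, Jordan→S9, Sam→S4, Kai→S6.
All 7 trucks are matched, so no larger matching exists.

7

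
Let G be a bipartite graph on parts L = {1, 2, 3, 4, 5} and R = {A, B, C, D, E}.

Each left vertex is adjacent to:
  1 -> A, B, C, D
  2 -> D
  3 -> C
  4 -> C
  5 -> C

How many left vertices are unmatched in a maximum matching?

2

For example, pair 1–B, 2–D, 3–C.
The set {3, 4, 5} has only 1 neighbour ({C}), so by Hall's theorem at most 3 of the 5 left vertices can be matched.
That matches 3 of the 5, leaving 2 unmatched; no matching can do better.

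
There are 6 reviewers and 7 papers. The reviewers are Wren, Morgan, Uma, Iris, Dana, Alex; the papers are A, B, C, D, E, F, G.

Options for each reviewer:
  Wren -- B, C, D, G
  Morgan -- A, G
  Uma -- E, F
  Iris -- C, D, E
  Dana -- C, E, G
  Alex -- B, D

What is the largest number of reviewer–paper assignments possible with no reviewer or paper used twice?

A valid assignment of size 6: Wren-G, Morgan-A, Uma-F, Iris-C, Dana-E, Alex-B.
This saturates every reviewer, so 6 is the maximum.

6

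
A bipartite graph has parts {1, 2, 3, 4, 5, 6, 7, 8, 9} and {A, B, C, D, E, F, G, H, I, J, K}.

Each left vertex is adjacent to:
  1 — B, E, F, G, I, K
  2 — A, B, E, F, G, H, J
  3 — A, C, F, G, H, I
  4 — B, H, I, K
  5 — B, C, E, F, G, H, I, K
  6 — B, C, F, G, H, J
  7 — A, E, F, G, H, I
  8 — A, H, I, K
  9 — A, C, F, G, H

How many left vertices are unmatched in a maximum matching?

A valid assignment of size 9: 1→K, 2→E, 3→H, 4→B, 5→F, 6→J, 7→A, 8→I, 9→G.
All 9 left vertices are matched, so no larger matching exists.
That matches 9 of the 9, leaving 0 unmatched; no matching can do better.

0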